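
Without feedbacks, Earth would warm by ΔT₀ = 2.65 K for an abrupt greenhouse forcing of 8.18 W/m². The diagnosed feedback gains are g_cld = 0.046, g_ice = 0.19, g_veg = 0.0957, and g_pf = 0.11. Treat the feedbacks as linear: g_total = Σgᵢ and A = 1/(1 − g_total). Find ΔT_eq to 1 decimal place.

Total gain g = 0.046 + 0.19 + 0.0957 + 0.11 = 0.4417.
Amplification A = 1/(1 − 0.4417) = 1.791.
ΔT = 2.65 × 1.791 = 4.7 K.

4.7 K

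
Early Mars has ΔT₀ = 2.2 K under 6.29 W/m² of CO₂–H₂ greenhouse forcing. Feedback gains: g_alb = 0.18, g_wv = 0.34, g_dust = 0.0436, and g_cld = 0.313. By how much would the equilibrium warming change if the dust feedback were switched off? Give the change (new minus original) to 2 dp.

-4.65 K

Original: g = 0.8766, ΔT = 2.2/(1−0.8766) = 17.8282 K.
Without dust: g' = 0.833, ΔT' = 2.2/(1−0.833) = 13.1737 K.
Change = 13.1737 − 17.8282 = -4.65 K.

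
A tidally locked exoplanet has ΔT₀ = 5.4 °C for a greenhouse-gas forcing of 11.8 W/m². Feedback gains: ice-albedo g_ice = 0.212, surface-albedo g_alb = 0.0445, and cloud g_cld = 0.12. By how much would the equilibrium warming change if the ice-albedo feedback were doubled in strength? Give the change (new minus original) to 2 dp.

4.46 °C

Original: g = 0.3765, ΔT = 5.4/(1−0.3765) = 8.6608 °C.
With doubled ice-albedo: g' = 0.5885, ΔT' = 5.4/(1−0.5885) = 13.1227 °C.
Change = 13.1227 − 8.6608 = 4.46 °C.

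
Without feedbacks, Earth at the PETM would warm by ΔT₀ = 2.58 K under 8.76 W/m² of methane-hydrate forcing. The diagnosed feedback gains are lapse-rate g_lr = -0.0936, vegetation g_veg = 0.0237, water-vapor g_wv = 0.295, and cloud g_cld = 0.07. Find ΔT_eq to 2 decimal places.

Total gain g = -0.0936 + 0.0237 + 0.295 + 0.07 = 0.2951.
Amplification A = 1/(1 − 0.2951) = 1.419.
ΔT = 2.58 × 1.419 = 3.66 K.

3.66 K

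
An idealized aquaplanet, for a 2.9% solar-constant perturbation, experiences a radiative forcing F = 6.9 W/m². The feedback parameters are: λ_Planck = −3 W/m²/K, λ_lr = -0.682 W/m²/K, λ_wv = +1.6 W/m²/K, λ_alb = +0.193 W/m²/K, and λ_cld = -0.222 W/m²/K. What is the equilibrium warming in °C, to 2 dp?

3.27 °C

Net feedback parameter λ = (−3) + (-0.682) + (+1.6) + (+0.193) + (-0.222) = -2.111 W/m²/K.
ΔT = −F/λ = −6.9/(-2.111) = 3.27 °C.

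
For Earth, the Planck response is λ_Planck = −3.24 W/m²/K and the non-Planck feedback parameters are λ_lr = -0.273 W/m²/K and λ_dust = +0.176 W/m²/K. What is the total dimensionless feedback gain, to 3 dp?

Convert to gains: g_lr = -0.273/3.24 = -0.08426; g_dust = 0.176/3.24 = 0.05432.
Total gain g = -0.02994.

-0.030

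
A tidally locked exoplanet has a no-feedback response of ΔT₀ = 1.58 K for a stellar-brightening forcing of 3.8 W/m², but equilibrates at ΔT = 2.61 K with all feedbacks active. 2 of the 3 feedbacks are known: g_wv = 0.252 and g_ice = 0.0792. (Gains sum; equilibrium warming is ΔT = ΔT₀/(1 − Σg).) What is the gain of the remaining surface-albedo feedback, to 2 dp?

0.06

Amplification A = ΔT/ΔT₀ = 2.61/1.58 = 1.652.
Total gain g = 1 − 1/A = 1 − 1/1.652 = 0.3947.
Known gains sum to 0.252 + 0.0792 = 0.3312.
g_alb = 0.3947 − 0.3312 = 0.06.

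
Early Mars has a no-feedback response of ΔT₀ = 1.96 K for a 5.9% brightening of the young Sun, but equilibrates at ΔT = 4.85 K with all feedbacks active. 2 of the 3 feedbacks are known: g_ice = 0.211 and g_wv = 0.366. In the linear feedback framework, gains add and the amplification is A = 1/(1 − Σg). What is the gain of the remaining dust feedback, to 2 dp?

0.02

Amplification A = ΔT/ΔT₀ = 4.85/1.96 = 2.474.
Total gain g = 1 − 1/A = 1 − 1/2.474 = 0.5958.
Known gains sum to 0.211 + 0.366 = 0.577.
g_dust = 0.5958 − 0.577 = 0.02.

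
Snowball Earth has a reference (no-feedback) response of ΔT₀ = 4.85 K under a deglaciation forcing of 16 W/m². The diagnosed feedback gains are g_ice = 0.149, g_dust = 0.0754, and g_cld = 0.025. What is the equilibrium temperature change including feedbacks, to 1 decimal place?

Total gain g = 0.149 + 0.0754 + 0.025 = 0.2494.
Amplification A = 1/(1 − 0.2494) = 1.332.
ΔT = 4.85 × 1.332 = 6.5 K.

6.5 K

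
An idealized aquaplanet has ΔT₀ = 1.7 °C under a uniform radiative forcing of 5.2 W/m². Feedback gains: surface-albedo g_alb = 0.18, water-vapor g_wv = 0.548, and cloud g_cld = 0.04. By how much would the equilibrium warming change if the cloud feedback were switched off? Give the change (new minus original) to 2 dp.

Original: g = 0.768, ΔT = 1.7/(1−0.768) = 7.3276 °C.
Without cloud: g' = 0.728, ΔT' = 1.7/(1−0.728) = 6.2500 °C.
Change = 6.2500 − 7.3276 = -1.08 °C.

-1.08 °C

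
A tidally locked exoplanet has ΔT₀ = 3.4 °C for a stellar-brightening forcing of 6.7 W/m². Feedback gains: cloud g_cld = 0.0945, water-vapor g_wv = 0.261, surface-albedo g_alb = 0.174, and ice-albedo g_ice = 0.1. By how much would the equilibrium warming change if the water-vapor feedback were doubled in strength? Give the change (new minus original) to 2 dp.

21.87 °C

Original: g = 0.6295, ΔT = 3.4/(1−0.6295) = 9.1768 °C.
With doubled water-vapor: g' = 0.8905, ΔT' = 3.4/(1−0.8905) = 31.0502 °C.
Change = 31.0502 − 9.1768 = 21.87 °C.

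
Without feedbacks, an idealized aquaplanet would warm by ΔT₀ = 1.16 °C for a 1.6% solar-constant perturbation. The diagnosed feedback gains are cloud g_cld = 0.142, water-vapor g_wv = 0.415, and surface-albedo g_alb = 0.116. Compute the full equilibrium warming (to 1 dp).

3.5 °C

Total gain g = 0.142 + 0.415 + 0.116 = 0.673.
Amplification A = 1/(1 − 0.673) = 3.058.
ΔT = 1.16 × 3.058 = 3.5 °C.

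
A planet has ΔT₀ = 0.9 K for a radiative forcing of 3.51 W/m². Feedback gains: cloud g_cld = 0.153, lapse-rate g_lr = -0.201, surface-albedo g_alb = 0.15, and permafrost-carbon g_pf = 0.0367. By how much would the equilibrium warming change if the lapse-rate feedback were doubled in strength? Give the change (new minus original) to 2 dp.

-0.20 K

Original: g = 0.1387, ΔT = 0.9/(1−0.1387) = 1.0449 K.
With doubled lapse-rate: g' = -0.0623, ΔT' = 0.9/(1+0.0623) = 0.8472 K.
Change = 0.8472 − 1.0449 = -0.20 K.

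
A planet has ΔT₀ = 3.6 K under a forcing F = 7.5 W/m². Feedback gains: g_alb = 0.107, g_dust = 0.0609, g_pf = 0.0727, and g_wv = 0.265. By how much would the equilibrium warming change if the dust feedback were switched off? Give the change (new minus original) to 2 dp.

Original: g = 0.5056, ΔT = 3.6/(1−0.5056) = 7.2816 K.
Without dust: g' = 0.4447, ΔT' = 3.6/(1−0.4447) = 6.4830 K.
Change = 6.4830 − 7.2816 = -0.80 K.

-0.80 K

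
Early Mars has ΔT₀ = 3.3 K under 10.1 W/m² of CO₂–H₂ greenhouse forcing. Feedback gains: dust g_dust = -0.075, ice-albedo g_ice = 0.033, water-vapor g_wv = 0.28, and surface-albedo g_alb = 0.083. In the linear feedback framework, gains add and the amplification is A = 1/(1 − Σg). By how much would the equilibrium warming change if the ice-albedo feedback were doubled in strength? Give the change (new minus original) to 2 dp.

0.25 K

Original: g = 0.321, ΔT = 3.3/(1−0.321) = 4.8601 K.
With doubled ice-albedo: g' = 0.354, ΔT' = 3.3/(1−0.354) = 5.1084 K.
Change = 5.1084 − 4.8601 = 0.25 K.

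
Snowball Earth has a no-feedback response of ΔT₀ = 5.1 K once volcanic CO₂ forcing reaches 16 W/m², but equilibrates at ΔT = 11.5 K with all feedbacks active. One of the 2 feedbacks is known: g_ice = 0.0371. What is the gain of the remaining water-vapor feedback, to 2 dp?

Amplification A = ΔT/ΔT₀ = 11.5/5.1 = 2.255.
Total gain g = 1 − 1/A = 1 − 1/2.255 = 0.5565.
The known gain is 0.0371.
g_wv = 0.5565 − 0.0371 = 0.52.

0.52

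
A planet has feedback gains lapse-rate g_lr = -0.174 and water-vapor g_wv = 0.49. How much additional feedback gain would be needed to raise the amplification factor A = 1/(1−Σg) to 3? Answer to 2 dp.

Current total gain = 0.316.
Target gain for A = 3: g* = 1 − 1/3 = 0.6667.
Additional gain needed = 0.6667 − 0.316 = 0.35.

0.35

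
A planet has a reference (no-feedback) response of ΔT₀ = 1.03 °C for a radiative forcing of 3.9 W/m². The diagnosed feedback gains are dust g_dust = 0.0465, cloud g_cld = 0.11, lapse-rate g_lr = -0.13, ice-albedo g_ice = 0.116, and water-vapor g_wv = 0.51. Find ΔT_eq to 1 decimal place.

Total gain g = 0.0465 + 0.11 − 0.13 + 0.116 + 0.51 = 0.6525.
Amplification A = 1/(1 − 0.6525) = 2.878.
ΔT = 1.03 × 2.878 = 3.0 °C.

3.0 °C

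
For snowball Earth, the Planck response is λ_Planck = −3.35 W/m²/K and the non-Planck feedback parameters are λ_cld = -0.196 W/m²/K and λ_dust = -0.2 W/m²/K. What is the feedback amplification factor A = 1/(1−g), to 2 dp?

0.89

Convert to gains: g_cld = -0.196/3.35 = -0.05851; g_dust = -0.2/3.35 = -0.0597.
Total gain g = -0.11821.
A = 1/(1 + 0.11821) = 0.89.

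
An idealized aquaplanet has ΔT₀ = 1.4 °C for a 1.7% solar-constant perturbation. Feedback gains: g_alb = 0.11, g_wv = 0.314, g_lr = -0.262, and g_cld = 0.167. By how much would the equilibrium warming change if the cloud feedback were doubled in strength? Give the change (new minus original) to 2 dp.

0.69 °C

Original: g = 0.329, ΔT = 1.4/(1−0.329) = 2.0864 °C.
With doubled cloud: g' = 0.496, ΔT' = 1.4/(1−0.496) = 2.7778 °C.
Change = 2.7778 − 2.0864 = 0.69 °C.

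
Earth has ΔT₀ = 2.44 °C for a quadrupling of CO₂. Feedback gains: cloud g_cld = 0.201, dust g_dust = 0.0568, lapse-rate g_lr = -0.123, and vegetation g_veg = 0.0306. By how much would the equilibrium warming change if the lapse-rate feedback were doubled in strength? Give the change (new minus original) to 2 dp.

Original: g = 0.1654, ΔT = 2.44/(1−0.1654) = 2.9236 °C.
With doubled lapse-rate: g' = 0.0424, ΔT' = 2.44/(1−0.0424) = 2.5480 °C.
Change = 2.5480 − 2.9236 = -0.38 °C.

-0.38 °C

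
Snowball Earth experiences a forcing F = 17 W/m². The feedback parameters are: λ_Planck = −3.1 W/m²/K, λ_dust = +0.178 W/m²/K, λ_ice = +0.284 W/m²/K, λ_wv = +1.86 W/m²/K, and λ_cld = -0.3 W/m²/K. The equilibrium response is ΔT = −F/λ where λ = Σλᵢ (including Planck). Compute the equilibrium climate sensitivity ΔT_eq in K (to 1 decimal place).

15.8 K

Net feedback parameter λ = (−3.1) + (+0.178) + (+0.284) + (+1.86) + (-0.3) = -1.078 W/m²/K.
ΔT = −F/λ = −17/(-1.078) = 15.8 K.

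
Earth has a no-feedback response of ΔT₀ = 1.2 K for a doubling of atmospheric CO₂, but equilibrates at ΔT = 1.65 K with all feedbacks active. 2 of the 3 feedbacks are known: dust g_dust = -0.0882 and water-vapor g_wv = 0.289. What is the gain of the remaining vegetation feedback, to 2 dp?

Amplification A = ΔT/ΔT₀ = 1.65/1.2 = 1.375.
Total gain g = 1 − 1/A = 1 − 1/1.375 = 0.2727.
Known gains sum to -0.0882 + 0.289 = 0.2008.
g_veg = 0.2727 − 0.2008 = 0.07.

0.07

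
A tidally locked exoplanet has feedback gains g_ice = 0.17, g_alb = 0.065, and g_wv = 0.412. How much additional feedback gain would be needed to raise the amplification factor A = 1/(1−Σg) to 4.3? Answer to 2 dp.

Current total gain = 0.647.
Target gain for A = 4.3: g* = 1 − 1/4.3 = 0.7674.
Additional gain needed = 0.7674 − 0.647 = 0.12.

0.12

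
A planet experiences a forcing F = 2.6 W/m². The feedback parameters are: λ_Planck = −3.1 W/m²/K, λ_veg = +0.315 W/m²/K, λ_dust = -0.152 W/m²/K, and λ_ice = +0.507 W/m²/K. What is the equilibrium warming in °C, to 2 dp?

1.07 °C

Net feedback parameter λ = (−3.1) + (+0.315) + (-0.152) + (+0.507) = -2.43 W/m²/K.
ΔT = −F/λ = −2.6/(-2.43) = 1.07 °C.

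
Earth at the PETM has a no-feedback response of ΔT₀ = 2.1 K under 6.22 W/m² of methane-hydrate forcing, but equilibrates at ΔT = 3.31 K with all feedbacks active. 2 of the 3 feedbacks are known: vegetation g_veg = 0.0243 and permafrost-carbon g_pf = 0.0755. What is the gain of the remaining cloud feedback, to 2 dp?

Amplification A = ΔT/ΔT₀ = 3.31/2.1 = 1.576.
Total gain g = 1 − 1/A = 1 − 1/1.576 = 0.3655.
Known gains sum to 0.0243 + 0.0755 = 0.0998.
g_cld = 0.3655 − 0.0998 = 0.27.

0.27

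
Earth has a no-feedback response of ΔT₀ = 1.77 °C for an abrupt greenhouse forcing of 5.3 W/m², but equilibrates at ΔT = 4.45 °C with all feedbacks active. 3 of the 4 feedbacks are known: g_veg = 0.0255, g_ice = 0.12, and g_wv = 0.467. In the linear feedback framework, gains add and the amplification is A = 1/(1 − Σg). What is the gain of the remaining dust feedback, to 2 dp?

Amplification A = ΔT/ΔT₀ = 4.45/1.77 = 2.514.
Total gain g = 1 − 1/A = 1 − 1/2.514 = 0.6022.
Known gains sum to 0.0255 + 0.12 + 0.467 = 0.6125.
g_dust = 0.6022 − 0.6125 = -0.01.

-0.01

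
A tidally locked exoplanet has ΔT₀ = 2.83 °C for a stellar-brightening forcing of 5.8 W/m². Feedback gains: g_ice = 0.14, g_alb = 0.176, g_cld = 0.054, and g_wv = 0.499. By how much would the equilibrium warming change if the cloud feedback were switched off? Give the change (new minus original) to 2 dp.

-6.31 °C

Original: g = 0.869, ΔT = 2.83/(1−0.869) = 21.6031 °C.
Without cloud: g' = 0.815, ΔT' = 2.83/(1−0.815) = 15.2973 °C.
Change = 15.2973 − 21.6031 = -6.31 °C.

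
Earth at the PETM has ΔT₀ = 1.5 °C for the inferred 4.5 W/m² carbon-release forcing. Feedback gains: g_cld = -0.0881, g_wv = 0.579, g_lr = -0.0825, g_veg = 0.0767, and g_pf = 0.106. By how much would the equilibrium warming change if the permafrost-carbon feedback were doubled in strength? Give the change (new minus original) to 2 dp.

1.28 °C

Original: g = 0.5911, ΔT = 1.5/(1−0.5911) = 3.6684 °C.
With doubled permafrost-carbon: g' = 0.6971, ΔT' = 1.5/(1−0.6971) = 4.9521 °C.
Change = 4.9521 − 3.6684 = 1.28 °C.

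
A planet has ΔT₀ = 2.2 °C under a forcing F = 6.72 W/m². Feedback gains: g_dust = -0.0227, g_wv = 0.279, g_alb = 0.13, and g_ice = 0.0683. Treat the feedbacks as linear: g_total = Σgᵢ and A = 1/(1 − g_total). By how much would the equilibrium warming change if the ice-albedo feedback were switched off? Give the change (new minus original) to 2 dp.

Original: g = 0.4546, ΔT = 2.2/(1−0.4546) = 4.0337 °C.
Without ice-albedo: g' = 0.3863, ΔT' = 2.2/(1−0.3863) = 3.5848 °C.
Change = 3.5848 − 4.0337 = -0.45 °C.

-0.45 °C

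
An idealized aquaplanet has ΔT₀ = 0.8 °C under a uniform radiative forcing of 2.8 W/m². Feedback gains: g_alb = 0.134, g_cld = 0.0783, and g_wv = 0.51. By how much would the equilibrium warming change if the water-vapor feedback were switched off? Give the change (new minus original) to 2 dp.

Original: g = 0.7223, ΔT = 0.8/(1−0.7223) = 2.8808 °C.
Without water-vapor: g' = 0.2123, ΔT' = 0.8/(1−0.2123) = 1.0156 °C.
Change = 1.0156 − 2.8808 = -1.87 °C.

-1.87 °C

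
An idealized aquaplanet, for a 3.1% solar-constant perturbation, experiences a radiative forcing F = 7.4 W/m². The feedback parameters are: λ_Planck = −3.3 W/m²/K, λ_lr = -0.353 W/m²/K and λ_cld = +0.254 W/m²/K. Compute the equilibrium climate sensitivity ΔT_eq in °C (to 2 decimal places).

2.18 °C

Net feedback parameter λ = (−3.3) + (-0.353) + (+0.254) = -3.399 W/m²/K.
ΔT = −F/λ = −7.4/(-3.399) = 2.18 °C.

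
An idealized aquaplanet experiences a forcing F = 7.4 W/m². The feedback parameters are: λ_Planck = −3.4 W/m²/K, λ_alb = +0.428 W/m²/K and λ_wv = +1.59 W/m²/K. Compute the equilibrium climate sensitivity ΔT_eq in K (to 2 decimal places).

Net feedback parameter λ = (−3.4) + (+0.428) + (+1.59) = -1.382 W/m²/K.
ΔT = −F/λ = −7.4/(-1.382) = 5.35 K.

5.35 K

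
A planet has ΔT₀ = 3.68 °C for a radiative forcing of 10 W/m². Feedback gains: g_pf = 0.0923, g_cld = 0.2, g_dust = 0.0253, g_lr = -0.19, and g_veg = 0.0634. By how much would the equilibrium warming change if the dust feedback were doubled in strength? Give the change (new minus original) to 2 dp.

0.15 °C

Original: g = 0.191, ΔT = 3.68/(1−0.191) = 4.5488 °C.
With doubled dust: g' = 0.2163, ΔT' = 3.68/(1−0.2163) = 4.6957 °C.
Change = 4.6957 − 4.5488 = 0.15 °C.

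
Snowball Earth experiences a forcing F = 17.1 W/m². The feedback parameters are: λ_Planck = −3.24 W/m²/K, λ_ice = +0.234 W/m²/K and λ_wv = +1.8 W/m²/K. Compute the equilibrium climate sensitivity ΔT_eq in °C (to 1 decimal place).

14.2 °C

Net feedback parameter λ = (−3.24) + (+0.234) + (+1.8) = -1.206 W/m²/K.
ΔT = −F/λ = −17.1/(-1.206) = 14.2 °C.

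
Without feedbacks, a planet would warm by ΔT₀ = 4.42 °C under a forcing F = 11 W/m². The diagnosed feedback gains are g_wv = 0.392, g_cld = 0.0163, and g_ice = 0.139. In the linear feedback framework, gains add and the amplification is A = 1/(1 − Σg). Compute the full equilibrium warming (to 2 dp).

9.76 °C

Total gain g = 0.392 + 0.0163 + 0.139 = 0.5473.
Amplification A = 1/(1 − 0.5473) = 2.209.
ΔT = 4.42 × 2.209 = 9.76 °C.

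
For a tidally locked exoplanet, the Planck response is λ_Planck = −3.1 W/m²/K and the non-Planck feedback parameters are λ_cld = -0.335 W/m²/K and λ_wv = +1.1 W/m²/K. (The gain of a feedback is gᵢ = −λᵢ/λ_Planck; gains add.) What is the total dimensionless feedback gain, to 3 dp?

Convert to gains: g_cld = -0.335/3.1 = -0.1081; g_wv = 1.1/3.1 = 0.3548.
Total gain g = 0.2467.

0.247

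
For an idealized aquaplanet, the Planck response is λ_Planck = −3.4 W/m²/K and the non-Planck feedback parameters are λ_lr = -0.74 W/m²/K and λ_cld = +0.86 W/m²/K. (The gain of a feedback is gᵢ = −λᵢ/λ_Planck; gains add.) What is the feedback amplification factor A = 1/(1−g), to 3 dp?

Convert to gains: g_lr = -0.74/3.4 = -0.2176; g_cld = 0.86/3.4 = 0.2529.
Total gain g = 0.0353.
A = 1/(1 − 0.0353) = 1.037.

1.037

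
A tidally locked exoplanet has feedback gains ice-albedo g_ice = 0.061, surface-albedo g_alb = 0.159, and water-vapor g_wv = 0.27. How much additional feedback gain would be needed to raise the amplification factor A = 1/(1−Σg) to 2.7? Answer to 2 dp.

0.14

Current total gain = 0.49.
Target gain for A = 2.7: g* = 1 − 1/2.7 = 0.6296.
Additional gain needed = 0.6296 − 0.49 = 0.14.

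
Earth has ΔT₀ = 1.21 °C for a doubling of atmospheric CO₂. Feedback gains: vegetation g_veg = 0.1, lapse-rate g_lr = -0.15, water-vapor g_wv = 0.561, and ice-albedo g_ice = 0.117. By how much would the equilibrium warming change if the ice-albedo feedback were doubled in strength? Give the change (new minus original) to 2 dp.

1.49 °C

Original: g = 0.628, ΔT = 1.21/(1−0.628) = 3.2527 °C.
With doubled ice-albedo: g' = 0.745, ΔT' = 1.21/(1−0.745) = 4.7451 °C.
Change = 4.7451 − 3.2527 = 1.49 °C.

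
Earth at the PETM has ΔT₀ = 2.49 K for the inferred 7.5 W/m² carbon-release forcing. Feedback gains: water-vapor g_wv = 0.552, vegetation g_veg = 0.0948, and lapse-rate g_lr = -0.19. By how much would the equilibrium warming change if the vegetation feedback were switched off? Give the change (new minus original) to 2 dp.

Original: g = 0.4568, ΔT = 2.49/(1−0.4568) = 4.5839 K.
Without vegetation: g' = 0.362, ΔT' = 2.49/(1−0.362) = 3.9028 K.
Change = 3.9028 − 4.5839 = -0.68 K.

-0.68 K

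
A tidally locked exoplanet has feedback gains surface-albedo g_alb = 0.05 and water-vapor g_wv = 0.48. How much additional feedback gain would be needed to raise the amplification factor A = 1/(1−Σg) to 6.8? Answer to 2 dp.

Current total gain = 0.53.
Target gain for A = 6.8: g* = 1 − 1/6.8 = 0.8529.
Additional gain needed = 0.8529 − 0.53 = 0.32.

0.32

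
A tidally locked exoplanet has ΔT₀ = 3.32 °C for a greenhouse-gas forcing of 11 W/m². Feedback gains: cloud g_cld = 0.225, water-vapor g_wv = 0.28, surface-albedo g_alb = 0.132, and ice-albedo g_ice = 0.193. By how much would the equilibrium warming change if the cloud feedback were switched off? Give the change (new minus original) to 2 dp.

Original: g = 0.83, ΔT = 3.32/(1−0.83) = 19.5294 °C.
Without cloud: g' = 0.605, ΔT' = 3.32/(1−0.605) = 8.4051 °C.
Change = 8.4051 − 19.5294 = -11.12 °C.

-11.12 °C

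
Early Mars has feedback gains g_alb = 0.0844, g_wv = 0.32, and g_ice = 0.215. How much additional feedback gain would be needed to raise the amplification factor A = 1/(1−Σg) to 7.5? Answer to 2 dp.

0.25

Current total gain = 0.6194.
Target gain for A = 7.5: g* = 1 − 1/7.5 = 0.8667.
Additional gain needed = 0.8667 − 0.6194 = 0.25.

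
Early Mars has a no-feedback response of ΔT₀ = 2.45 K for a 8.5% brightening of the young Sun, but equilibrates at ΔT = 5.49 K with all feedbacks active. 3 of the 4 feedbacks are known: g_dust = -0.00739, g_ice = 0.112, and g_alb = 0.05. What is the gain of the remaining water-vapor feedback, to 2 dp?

Amplification A = ΔT/ΔT₀ = 5.49/2.45 = 2.241.
Total gain g = 1 − 1/A = 1 − 1/2.241 = 0.5538.
Known gains sum to -0.00739 + 0.112 + 0.05 = 0.15461.
g_wv = 0.5538 − 0.15461 = 0.40.

0.40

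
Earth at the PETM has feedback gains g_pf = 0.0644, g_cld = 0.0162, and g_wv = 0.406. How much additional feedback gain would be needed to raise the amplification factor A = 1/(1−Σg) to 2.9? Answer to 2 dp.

Current total gain = 0.4866.
Target gain for A = 2.9: g* = 1 − 1/2.9 = 0.6552.
Additional gain needed = 0.6552 − 0.4866 = 0.17.

0.17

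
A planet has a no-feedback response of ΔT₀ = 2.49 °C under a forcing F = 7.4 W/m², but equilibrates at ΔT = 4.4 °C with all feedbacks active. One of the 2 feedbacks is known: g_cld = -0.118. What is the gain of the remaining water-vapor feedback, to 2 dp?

0.55

Amplification A = ΔT/ΔT₀ = 4.4/2.49 = 1.767.
Total gain g = 1 − 1/A = 1 − 1/1.767 = 0.4341.
The known gain is -0.118.
g_wv = 0.4341 + 0.118 = 0.55.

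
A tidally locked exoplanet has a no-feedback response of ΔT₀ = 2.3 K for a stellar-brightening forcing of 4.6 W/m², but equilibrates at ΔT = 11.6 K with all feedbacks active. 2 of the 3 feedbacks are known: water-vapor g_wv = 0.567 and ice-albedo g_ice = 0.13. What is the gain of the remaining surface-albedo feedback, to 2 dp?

0.10

Amplification A = ΔT/ΔT₀ = 11.6/2.3 = 5.043.
Total gain g = 1 − 1/A = 1 − 1/5.043 = 0.8017.
Known gains sum to 0.567 + 0.13 = 0.697.
g_alb = 0.8017 − 0.697 = 0.10.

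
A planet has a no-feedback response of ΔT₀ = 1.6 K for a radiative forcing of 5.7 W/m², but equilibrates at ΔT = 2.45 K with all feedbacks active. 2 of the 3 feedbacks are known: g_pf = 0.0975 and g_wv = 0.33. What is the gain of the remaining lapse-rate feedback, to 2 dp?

-0.08

Amplification A = ΔT/ΔT₀ = 2.45/1.6 = 1.531.
Total gain g = 1 − 1/A = 1 − 1/1.531 = 0.3468.
Known gains sum to 0.0975 + 0.33 = 0.4275.
g_lr = 0.3468 − 0.4275 = -0.08.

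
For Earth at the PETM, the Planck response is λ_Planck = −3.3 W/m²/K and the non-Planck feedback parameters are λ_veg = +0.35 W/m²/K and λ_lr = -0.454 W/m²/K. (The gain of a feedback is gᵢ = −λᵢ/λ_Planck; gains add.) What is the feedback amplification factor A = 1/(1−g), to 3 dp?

Convert to gains: g_veg = 0.35/3.3 = 0.1061; g_lr = -0.454/3.3 = -0.1376.
Total gain g = -0.0315.
A = 1/(1 + 0.0315) = 0.969.

0.969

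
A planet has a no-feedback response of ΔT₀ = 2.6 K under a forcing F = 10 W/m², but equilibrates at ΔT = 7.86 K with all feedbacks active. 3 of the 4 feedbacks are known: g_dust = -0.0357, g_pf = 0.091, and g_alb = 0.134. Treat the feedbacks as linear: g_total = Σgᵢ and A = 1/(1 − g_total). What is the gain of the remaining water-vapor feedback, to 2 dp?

Amplification A = ΔT/ΔT₀ = 7.86/2.6 = 3.023.
Total gain g = 1 − 1/A = 1 − 1/3.023 = 0.6692.
Known gains sum to -0.0357 + 0.091 + 0.134 = 0.1893.
g_wv = 0.6692 − 0.1893 = 0.48.

0.48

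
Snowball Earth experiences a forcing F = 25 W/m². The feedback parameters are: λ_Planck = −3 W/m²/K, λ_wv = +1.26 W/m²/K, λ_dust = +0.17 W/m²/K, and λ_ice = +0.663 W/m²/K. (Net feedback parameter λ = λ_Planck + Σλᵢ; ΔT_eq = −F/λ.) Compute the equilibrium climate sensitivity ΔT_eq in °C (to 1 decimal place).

Net feedback parameter λ = (−3) + (+1.26) + (+0.17) + (+0.663) = -0.907 W/m²/K.
ΔT = −F/λ = −25/(-0.907) = 27.6 °C.

27.6 °C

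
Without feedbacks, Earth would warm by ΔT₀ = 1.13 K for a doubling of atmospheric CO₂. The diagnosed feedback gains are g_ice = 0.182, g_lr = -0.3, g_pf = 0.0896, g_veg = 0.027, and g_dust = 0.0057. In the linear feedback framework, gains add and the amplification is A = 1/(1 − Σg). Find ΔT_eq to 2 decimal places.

1.13 K

Total gain g = 0.182 − 0.3 + 0.0896 + 0.027 + 0.0057 = 0.0043.
Amplification A = 1/(1 − 0.0043) = 1.004.
ΔT = 1.13 × 1.004 = 1.13 K.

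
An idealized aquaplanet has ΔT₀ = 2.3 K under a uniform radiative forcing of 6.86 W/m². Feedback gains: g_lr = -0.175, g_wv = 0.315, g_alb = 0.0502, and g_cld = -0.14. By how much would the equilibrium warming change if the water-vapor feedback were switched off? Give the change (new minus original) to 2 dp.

Original: g = 0.0502, ΔT = 2.3/(1−0.0502) = 2.4216 K.
Without water-vapor: g' = -0.2648, ΔT' = 2.3/(1+0.2648) = 1.8185 K.
Change = 1.8185 − 2.4216 = -0.60 K.

-0.60 K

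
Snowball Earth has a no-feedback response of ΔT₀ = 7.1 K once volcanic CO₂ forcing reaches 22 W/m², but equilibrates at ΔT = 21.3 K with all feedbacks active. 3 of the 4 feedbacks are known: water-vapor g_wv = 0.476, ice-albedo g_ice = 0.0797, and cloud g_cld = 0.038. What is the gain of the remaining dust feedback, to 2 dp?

Amplification A = ΔT/ΔT₀ = 21.3/7.1 = 3.
Total gain g = 1 − 1/A = 1 − 1/3 = 0.6667.
Known gains sum to 0.476 + 0.0797 + 0.038 = 0.5937.
g_dust = 0.6667 − 0.5937 = 0.07.

0.07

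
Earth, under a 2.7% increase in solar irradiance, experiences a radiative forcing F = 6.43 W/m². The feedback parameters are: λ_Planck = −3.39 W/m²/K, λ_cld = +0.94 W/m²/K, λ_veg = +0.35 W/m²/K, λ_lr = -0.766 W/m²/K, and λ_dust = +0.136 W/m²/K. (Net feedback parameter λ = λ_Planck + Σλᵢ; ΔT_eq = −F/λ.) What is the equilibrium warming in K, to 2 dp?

Net feedback parameter λ = (−3.39) + (+0.94) + (+0.35) + (-0.766) + (+0.136) = -2.73 W/m²/K.
ΔT = −F/λ = −6.43/(-2.73) = 2.36 K.

2.36 K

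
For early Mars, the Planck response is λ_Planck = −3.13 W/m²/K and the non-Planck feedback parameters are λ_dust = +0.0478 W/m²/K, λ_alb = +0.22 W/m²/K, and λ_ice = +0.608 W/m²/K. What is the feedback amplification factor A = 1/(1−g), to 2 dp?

Convert to gains: g_dust = 0.0478/3.13 = 0.01527; g_alb = 0.22/3.13 = 0.07029; g_ice = 0.608/3.13 = 0.1942.
Total gain g = 0.27976.
A = 1/(1 − 0.27976) = 1.39.

1.39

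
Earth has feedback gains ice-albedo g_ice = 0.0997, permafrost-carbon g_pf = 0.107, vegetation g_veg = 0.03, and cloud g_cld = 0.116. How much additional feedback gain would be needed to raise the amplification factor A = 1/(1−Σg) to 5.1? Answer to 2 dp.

0.45

Current total gain = 0.3527.
Target gain for A = 5.1: g* = 1 − 1/5.1 = 0.8039.
Additional gain needed = 0.8039 − 0.3527 = 0.45.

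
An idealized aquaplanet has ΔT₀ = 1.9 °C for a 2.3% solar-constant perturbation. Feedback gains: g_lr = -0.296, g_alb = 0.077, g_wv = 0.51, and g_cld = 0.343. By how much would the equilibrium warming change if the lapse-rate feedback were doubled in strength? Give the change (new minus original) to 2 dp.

-2.32 °C

Original: g = 0.634, ΔT = 1.9/(1−0.634) = 5.1913 °C.
With doubled lapse-rate: g' = 0.338, ΔT' = 1.9/(1−0.338) = 2.8701 °C.
Change = 2.8701 − 5.1913 = -2.32 °C.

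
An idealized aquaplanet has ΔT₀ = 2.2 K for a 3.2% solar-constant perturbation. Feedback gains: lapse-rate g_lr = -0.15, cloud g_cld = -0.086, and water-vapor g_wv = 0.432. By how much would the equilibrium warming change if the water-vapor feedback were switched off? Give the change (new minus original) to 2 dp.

Original: g = 0.196, ΔT = 2.2/(1−0.196) = 2.7363 K.
Without water-vapor: g' = -0.236, ΔT' = 2.2/(1+0.236) = 1.7799 K.
Change = 1.7799 − 2.7363 = -0.96 K.

-0.96 K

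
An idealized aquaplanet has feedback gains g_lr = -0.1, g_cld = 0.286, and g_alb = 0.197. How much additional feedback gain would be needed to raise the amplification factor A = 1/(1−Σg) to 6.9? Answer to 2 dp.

Current total gain = 0.383.
Target gain for A = 6.9: g* = 1 − 1/6.9 = 0.8551.
Additional gain needed = 0.8551 − 0.383 = 0.47.

0.47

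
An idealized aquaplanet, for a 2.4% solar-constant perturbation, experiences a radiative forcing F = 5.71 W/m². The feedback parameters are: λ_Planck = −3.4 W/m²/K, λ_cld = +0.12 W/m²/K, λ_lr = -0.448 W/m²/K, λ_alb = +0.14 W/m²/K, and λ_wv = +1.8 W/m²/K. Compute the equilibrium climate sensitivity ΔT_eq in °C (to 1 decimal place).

Net feedback parameter λ = (−3.4) + (+0.12) + (-0.448) + (+0.14) + (+1.8) = -1.788 W/m²/K.
ΔT = −F/λ = −5.71/(-1.788) = 3.2 °C.

3.2 °C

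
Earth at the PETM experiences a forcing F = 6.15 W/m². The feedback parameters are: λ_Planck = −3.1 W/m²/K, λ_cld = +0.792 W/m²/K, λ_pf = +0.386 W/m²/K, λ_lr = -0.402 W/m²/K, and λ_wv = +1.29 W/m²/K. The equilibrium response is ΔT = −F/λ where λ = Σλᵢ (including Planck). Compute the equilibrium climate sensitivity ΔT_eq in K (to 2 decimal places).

5.95 K

Net feedback parameter λ = (−3.1) + (+0.792) + (+0.386) + (-0.402) + (+1.29) = -1.034 W/m²/K.
ΔT = −F/λ = −6.15/(-1.034) = 5.95 K.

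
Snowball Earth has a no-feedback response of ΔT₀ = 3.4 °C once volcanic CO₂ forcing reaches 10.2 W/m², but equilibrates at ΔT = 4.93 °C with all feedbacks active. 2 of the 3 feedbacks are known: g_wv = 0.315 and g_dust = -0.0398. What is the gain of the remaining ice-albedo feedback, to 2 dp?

0.04

Amplification A = ΔT/ΔT₀ = 4.93/3.4 = 1.45.
Total gain g = 1 − 1/A = 1 − 1/1.45 = 0.3103.
Known gains sum to 0.315 − 0.0398 = 0.2752.
g_ice = 0.3103 − 0.2752 = 0.04.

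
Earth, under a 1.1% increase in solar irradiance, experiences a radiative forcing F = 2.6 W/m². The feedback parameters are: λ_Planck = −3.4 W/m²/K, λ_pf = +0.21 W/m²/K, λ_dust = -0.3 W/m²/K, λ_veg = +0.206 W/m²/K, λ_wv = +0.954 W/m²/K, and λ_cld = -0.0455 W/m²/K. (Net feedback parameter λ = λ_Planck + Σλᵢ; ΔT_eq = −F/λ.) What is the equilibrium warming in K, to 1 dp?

1.1 K

Net feedback parameter λ = (−3.4) + (+0.21) + (-0.3) + (+0.206) + (+0.954) + (-0.0455) = -2.3755 W/m²/K.
ΔT = −F/λ = −2.6/(-2.3755) = 1.1 K.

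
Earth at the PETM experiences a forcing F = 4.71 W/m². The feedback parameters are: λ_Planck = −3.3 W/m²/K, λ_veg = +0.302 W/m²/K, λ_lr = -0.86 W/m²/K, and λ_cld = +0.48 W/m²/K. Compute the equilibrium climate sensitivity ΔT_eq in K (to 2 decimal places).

1.39 K

Net feedback parameter λ = (−3.3) + (+0.302) + (-0.86) + (+0.48) = -3.378 W/m²/K.
ΔT = −F/λ = −4.71/(-3.378) = 1.39 K.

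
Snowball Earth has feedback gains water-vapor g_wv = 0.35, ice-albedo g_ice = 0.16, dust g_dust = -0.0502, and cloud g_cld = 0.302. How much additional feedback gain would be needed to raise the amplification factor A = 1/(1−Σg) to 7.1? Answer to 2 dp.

Current total gain = 0.7618.
Target gain for A = 7.1: g* = 1 − 1/7.1 = 0.8592.
Additional gain needed = 0.8592 − 0.7618 = 0.10.

0.10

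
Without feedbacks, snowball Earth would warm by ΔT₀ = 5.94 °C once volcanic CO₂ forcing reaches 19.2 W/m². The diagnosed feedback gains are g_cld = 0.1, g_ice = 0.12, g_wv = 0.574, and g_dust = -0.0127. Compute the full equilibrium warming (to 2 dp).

Total gain g = 0.1 + 0.12 + 0.574 − 0.0127 = 0.7813.
Amplification A = 1/(1 − 0.7813) = 4.572.
ΔT = 5.94 × 4.572 = 27.16 °C.

27.16 °C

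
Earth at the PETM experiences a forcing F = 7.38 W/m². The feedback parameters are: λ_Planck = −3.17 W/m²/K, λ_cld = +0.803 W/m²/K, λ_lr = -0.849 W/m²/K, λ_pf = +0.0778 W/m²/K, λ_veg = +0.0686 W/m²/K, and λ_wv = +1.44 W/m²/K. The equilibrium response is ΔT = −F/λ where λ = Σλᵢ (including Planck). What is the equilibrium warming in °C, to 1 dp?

4.5 °C

Net feedback parameter λ = (−3.17) + (+0.803) + (-0.849) + (+0.0778) + (+0.0686) + (+1.44) = -1.6296 W/m²/K.
ΔT = −F/λ = −7.38/(-1.6296) = 4.5 °C.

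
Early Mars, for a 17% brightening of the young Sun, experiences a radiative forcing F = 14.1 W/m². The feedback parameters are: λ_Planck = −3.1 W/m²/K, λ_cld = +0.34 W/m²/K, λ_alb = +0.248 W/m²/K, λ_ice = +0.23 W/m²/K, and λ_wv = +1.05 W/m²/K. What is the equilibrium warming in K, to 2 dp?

11.44 K

Net feedback parameter λ = (−3.1) + (+0.34) + (+0.248) + (+0.23) + (+1.05) = -1.232 W/m²/K.
ΔT = −F/λ = −14.1/(-1.232) = 11.44 K.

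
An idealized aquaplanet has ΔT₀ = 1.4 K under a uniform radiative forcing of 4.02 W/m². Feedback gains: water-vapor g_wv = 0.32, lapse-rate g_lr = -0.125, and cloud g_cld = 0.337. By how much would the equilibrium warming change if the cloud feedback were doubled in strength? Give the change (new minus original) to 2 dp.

7.70 K

Original: g = 0.532, ΔT = 1.4/(1−0.532) = 2.9915 K.
With doubled cloud: g' = 0.869, ΔT' = 1.4/(1−0.869) = 10.6870 K.
Change = 10.6870 − 2.9915 = 7.70 K.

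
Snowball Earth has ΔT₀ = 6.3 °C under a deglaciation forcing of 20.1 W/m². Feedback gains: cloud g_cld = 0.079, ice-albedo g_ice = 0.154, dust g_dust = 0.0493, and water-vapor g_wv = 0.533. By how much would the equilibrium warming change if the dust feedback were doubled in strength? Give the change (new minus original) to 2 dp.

Original: g = 0.8153, ΔT = 6.3/(1−0.8153) = 34.1094 °C.
With doubled dust: g' = 0.8646, ΔT' = 6.3/(1−0.8646) = 46.5288 °C.
Change = 46.5288 − 34.1094 = 12.42 °C.

12.42 °C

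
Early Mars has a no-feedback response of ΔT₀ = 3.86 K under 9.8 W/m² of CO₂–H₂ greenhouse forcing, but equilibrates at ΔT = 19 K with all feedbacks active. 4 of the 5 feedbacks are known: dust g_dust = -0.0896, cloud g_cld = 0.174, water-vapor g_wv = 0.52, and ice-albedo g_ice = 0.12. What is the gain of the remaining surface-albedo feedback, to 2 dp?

0.07

Amplification A = ΔT/ΔT₀ = 19/3.86 = 4.922.
Total gain g = 1 − 1/A = 1 − 1/4.922 = 0.7968.
Known gains sum to -0.0896 + 0.174 + 0.52 + 0.12 = 0.7244.
g_alb = 0.7968 − 0.7244 = 0.07.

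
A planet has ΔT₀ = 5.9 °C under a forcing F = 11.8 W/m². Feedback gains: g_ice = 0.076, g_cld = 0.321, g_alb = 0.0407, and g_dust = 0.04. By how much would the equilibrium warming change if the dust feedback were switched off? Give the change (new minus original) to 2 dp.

Original: g = 0.4777, ΔT = 5.9/(1−0.4777) = 11.2962 °C.
Without dust: g' = 0.4377, ΔT' = 5.9/(1−0.4377) = 10.4926 °C.
Change = 10.4926 − 11.2962 = -0.80 °C.

-0.80 °C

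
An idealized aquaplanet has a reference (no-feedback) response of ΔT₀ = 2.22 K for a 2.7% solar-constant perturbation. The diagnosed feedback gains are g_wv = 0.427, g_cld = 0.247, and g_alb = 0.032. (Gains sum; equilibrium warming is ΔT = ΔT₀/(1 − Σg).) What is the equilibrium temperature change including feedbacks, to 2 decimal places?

7.55 K

Total gain g = 0.427 + 0.247 + 0.032 = 0.706.
Amplification A = 1/(1 − 0.706) = 3.401.
ΔT = 2.22 × 3.401 = 7.55 K.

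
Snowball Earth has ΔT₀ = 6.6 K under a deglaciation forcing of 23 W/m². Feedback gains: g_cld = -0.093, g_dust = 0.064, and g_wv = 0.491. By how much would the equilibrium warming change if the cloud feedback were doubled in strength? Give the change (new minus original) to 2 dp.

-1.81 K

Original: g = 0.462, ΔT = 6.6/(1−0.462) = 12.2677 K.
With doubled cloud: g' = 0.369, ΔT' = 6.6/(1−0.369) = 10.4596 K.
Change = 10.4596 − 12.2677 = -1.81 K.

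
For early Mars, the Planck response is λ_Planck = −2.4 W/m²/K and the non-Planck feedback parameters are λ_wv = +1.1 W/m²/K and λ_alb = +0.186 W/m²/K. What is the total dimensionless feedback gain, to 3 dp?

0.536

Convert to gains: g_wv = 1.1/2.4 = 0.4583; g_alb = 0.186/2.4 = 0.0775.
Total gain g = 0.5358.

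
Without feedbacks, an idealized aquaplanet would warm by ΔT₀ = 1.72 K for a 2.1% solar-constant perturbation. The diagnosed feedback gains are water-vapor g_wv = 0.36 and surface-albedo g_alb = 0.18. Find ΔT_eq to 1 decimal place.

Total gain g = 0.36 + 0.18 = 0.54.
Amplification A = 1/(1 − 0.54) = 2.174.
ΔT = 1.72 × 2.174 = 3.7 K.

3.7 K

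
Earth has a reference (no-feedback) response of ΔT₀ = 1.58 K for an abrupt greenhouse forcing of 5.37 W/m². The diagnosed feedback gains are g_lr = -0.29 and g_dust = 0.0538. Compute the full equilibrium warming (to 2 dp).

Total gain g = -0.29 + 0.0538 = -0.2362.
Amplification A = 1/(1 + 0.2362) = 0.8089.
ΔT = 1.58 × 0.8089 = 1.28 K.

1.28 K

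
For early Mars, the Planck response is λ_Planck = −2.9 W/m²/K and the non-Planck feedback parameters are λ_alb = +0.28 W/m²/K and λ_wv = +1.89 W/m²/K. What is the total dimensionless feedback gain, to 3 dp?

Convert to gains: g_alb = 0.28/2.9 = 0.09655; g_wv = 1.89/2.9 = 0.6517.
Total gain g = 0.74825.

0.748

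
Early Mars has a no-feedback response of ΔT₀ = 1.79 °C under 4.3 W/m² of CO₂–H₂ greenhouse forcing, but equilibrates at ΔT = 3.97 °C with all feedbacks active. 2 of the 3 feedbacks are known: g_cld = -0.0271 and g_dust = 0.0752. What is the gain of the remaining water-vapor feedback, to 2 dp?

0.50

Amplification A = ΔT/ΔT₀ = 3.97/1.79 = 2.218.
Total gain g = 1 − 1/A = 1 − 1/2.218 = 0.5491.
Known gains sum to -0.0271 + 0.0752 = 0.0481.
g_wv = 0.5491 − 0.0481 = 0.50.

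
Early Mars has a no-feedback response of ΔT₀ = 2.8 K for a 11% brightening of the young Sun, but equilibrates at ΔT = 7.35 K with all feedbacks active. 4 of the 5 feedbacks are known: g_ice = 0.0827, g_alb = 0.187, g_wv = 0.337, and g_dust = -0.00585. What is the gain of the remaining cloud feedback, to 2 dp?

0.02

Amplification A = ΔT/ΔT₀ = 7.35/2.8 = 2.625.
Total gain g = 1 − 1/A = 1 − 1/2.625 = 0.619.
Known gains sum to 0.0827 + 0.187 + 0.337 − 0.00585 = 0.60085.
g_cld = 0.619 − 0.60085 = 0.02.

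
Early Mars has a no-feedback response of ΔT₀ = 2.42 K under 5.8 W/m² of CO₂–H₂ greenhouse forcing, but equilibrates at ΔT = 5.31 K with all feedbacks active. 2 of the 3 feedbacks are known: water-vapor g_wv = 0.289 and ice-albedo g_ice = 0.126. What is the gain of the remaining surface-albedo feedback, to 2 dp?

0.13

Amplification A = ΔT/ΔT₀ = 5.31/2.42 = 2.194.
Total gain g = 1 − 1/A = 1 − 1/2.194 = 0.5442.
Known gains sum to 0.289 + 0.126 = 0.415.
g_alb = 0.5442 − 0.415 = 0.13.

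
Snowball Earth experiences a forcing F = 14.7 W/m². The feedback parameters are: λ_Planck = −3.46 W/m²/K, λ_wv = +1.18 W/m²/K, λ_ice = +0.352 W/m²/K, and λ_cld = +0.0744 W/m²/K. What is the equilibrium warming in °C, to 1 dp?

Net feedback parameter λ = (−3.46) + (+1.18) + (+0.352) + (+0.0744) = -1.8536 W/m²/K.
ΔT = −F/λ = −14.7/(-1.8536) = 7.9 °C.

7.9 °C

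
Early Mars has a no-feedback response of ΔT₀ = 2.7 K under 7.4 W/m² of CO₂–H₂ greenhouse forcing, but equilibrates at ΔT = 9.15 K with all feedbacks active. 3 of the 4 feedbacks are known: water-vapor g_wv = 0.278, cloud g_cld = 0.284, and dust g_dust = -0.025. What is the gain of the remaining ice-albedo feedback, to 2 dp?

0.17

Amplification A = ΔT/ΔT₀ = 9.15/2.7 = 3.389.
Total gain g = 1 − 1/A = 1 − 1/3.389 = 0.7049.
Known gains sum to 0.278 + 0.284 − 0.025 = 0.537.
g_ice = 0.7049 − 0.537 = 0.17.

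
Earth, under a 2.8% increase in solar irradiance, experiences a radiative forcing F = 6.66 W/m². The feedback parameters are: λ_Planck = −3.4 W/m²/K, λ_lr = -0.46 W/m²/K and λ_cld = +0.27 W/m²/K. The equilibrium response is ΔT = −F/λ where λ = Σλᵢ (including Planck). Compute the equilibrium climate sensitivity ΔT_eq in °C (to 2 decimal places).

Net feedback parameter λ = (−3.4) + (-0.46) + (+0.27) = -3.59 W/m²/K.
ΔT = −F/λ = −6.66/(-3.59) = 1.86 °C.

1.86 °C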